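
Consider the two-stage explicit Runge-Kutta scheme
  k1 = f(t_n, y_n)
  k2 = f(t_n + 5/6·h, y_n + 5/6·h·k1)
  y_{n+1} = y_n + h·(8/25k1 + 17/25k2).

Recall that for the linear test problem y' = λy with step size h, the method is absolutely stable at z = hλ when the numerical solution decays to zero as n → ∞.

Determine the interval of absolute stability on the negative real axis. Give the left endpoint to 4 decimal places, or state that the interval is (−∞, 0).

On y'=λy, z=hλ:
  k1=λy_n ⇒ h·k1=z·y_n;  k2=λ(1+5/6z)y_n ⇒ h·k2=z(1+5/6z)y_n
  y_{n+1}/y_n = 1 + 8/25z + 17/25z(1+5/6z) = 1 + z + 17/30z²
  ⇒ R(z) = 1 + z + 17/30z².

Boundary: |R(x)|=1, x<0.
x=-1.7: |R|=0.9377
R=1: x+17/30x²=0 ⇒ x=−30/17=-1.7647; min R=1−1/(4·17/30)=0.5588>−1
Confirm numerically:
  x=-1.241: |R|=0.63171 <1
  x=-1.216: |R|=0.62191 <1
  x=-0.931: |R|=0.56016 <1
  x=-2.312: |R|=1.71703 >1
  x=-2.124: |R|=1.43245 >1
  x=-2.079: |R|=1.37027 >1
So |R|<1 on (-1.7647, 0).

z∈(-1.7647,0).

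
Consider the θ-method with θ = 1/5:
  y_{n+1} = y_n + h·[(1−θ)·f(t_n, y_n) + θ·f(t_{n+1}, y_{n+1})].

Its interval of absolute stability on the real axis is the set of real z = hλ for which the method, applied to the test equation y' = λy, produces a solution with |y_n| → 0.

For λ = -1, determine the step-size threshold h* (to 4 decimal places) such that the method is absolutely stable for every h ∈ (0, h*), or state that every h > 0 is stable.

(-3.3333,0); λ=-1 ⇒ h* = (10/3)/1 = 3.3333.

Set f=λy, z=hλ:
  y_{n+1} = y_n + z·[4/5·y_n + 1/5·y_{n+1}] ⇒ (1 − 1/5z)y_{n+1} = (1 + 4/5z)y_n
  R(z) = (1 + 4/5z)/(1 − 1/5z).

Find x<0 with |R(x)|<1.
x=-1.73: |R|=0.2853
R=−1: 1+4/5x = −1+1/5x ⇒ -3/5x=2 ⇒ x=2/(-3/5)=-3.3333
Confirm numerically:
  x=-2.259: |R|=0.55600 <1
  x=-2.052: |R|=0.45491 <1
  x=-1.471: |R|=0.13661 <1
  x=-3.822: |R|=1.16618 >1
  x=-3.796: |R|=1.15780 >1
Interval (-3.3333, 0).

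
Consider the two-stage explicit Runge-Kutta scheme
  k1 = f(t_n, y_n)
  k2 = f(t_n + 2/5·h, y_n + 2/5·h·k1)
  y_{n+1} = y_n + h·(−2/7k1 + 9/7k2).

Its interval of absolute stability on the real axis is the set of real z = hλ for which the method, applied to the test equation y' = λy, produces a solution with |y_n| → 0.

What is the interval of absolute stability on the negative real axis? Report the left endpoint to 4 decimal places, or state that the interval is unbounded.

On y'=λy, z=hλ:
  k1=λy_n ⇒ h·k1=z·y_n;  k2=λ(1+2/5z)y_n ⇒ h·k2=z(1+2/5z)y_n
  y_{n+1}/y_n = 1 − 2/7z + 9/7z(1+2/5z) = 1 + z + 18/35z²
  so R(z) = 1 + z + 18/35z².

Need |R(x)|<1, x<0.
x=-1.02: |R|=0.5151
R=1: x+18/35x²=0 ⇒ x=−35/18=-1.9444; min R=1−1/(4·18/35)=0.5139>−1
Confirm numerically:
  x=-1.900: |R|=0.95657 <1
  x=-1.520: |R|=0.66821 <1
  x=-1.126: |R|=0.52605 <1
  x=-2.530: |R|=1.76189 >1
  x=-2.294: |R|=1.41240 >1
So |R|<1 on (-1.9444, 0).

z∈(-1.9444,0).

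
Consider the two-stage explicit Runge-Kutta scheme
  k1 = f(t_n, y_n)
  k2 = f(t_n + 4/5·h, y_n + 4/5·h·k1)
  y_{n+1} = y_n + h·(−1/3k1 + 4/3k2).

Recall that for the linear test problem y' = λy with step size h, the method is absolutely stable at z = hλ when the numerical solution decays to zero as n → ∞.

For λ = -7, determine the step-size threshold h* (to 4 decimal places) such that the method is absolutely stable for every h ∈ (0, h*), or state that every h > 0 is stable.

With y'=λy (z=hλ):
  k1=λy_n ⇒ h·k1=z·y_n;  k2=λ(1+4/5z)y_n ⇒ h·k2=z(1+4/5z)y_n
  y_{n+1}/y_n = 1 − 1/3z + 4/3z(1+4/5z) = 1 + z + 16/15z²
  Hence R(z) = 1 + z + 16/15z².

Need |R(x)|<1, x<0.
x=-1.2: |R|=1.3360
R=1: x+16/15x²=0 ⇒ x=−15/16=-0.9375; min R=1−1/(4·16/15)=0.7656>−1
Confirm numerically:
  x=-0.657: |R|=0.80343 <1
  x=-0.552: |R|=0.77302 <1
  x=-0.488: |R|=0.76602 <1
  x=-1.217: |R|=1.36283 >1
  x=-1.170: |R|=1.29016 >1
Stable set (-0.9375, 0).

(-0.9375,0); λ=-7 ⇒ h* = (15/16)/7 = 0.1339.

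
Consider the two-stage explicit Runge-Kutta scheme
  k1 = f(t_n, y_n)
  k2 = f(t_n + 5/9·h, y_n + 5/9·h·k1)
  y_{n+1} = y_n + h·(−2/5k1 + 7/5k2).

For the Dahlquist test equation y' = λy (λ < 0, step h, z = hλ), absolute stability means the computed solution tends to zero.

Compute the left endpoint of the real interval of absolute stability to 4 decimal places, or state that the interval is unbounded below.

left endpoint -1.2857.

Set f=λy, z=hλ:
  k1=λy_n ⇒ h·k1=z·y_n;  k2=λ(1+5/9z)y_n ⇒ h·k2=z(1+5/9z)y_n
  y_{n+1}/y_n = 1 − 2/5z + 7/5z(1+5/9z) = 1 + z + 7/9z²
  R(z) = 1 + z + 7/9z².

Boundary: |R(x)|=1, x<0.
x=-1.73: |R|=1.5978
R=1: x+7/9x²=0 ⇒ x=−9/7=-1.2857; min R=1−1/(4·7/9)=0.6786>−1
Confirm numerically:
  x=-0.915: |R|=0.73618 <1
  x=-0.825: |R|=0.70437 <1
  x=-0.803: |R|=0.69852 <1
  x=-0.763: |R|=0.68980 <1
  x=-1.879: |R|=1.86705 >1
  x=-1.441: |R|=1.17404 >1
  x=-1.366: |R|=1.08530 >1
Interval (-1.2857, 0).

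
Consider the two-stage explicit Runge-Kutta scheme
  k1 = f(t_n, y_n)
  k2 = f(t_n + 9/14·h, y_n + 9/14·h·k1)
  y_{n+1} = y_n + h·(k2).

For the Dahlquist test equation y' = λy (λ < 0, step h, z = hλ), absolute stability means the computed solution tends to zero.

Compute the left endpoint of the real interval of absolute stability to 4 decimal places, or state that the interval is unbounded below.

left endpoint -1.5556.

Test eqn y'=λy, z=hλ:
  k1=λy_n ⇒ h·k1=z·y_n;  k2=λ(1+9/14z)y_n ⇒ h·k2=z(1+9/14z)y_n
  y_{n+1}/y_n = 1 + z(1+9/14z) = 1 + z + 9/14z²
  Hence R(z) = 1 + z + 9/14z².

Find x<0 with |R(x)|<1.
x=-1.04: |R|=0.6553
R=1: x+9/14x²=0 ⇒ x=−14/9=-1.5556; min R=1−1/(4·9/14)=0.6111>−1
Confirm numerically:
  x=-1.213: |R|=0.73288 <1
  x=-1.155: |R|=0.70259 <1
  x=-0.746: |R|=0.61176 <1
  x=-0.731: |R|=0.61252 <1
  x=-2.143: |R|=1.80929 >1
  x=-1.792: |R|=1.27238 >1
Stable set (-1.5556, 0).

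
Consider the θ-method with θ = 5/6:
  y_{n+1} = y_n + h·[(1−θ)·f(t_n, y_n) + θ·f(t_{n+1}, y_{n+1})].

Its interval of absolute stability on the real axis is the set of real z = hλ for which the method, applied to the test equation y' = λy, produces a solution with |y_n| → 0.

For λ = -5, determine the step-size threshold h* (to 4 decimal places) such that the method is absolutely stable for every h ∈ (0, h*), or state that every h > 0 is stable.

On y'=λy, z=hλ:
  y_{n+1} = y_n + z·[1/6·y_n + 5/6·y_{n+1}] ⇒ (1 − 5/6z)y_{n+1} = (1 + 1/6z)y_n
  Hence R(z) = (1 + 1/6z)/(1 − 5/6z).

Need |R(x)|<1, x<0.
x=-1.15: |R|=0.4128
x=-2: |R|=0.2500
x=-10: |R|=0.0714
x=-100: |R|=0.1858
θ=5/6≥1/2 ⇒ |1+1/6x|<|1−5/6x| ∀x<0 ⇒ interval (−∞,0).

interval (−∞, 0). Any h>0 works for λ=-5.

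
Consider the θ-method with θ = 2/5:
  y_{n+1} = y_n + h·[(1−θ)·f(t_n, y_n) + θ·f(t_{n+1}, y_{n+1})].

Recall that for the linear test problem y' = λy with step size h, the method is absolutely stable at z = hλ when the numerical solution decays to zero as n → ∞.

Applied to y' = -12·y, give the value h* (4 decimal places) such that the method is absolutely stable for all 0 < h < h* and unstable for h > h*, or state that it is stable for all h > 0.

Set f=λy, z=hλ:
  y_{n+1} = y_n + z·[3/5·y_n + 2/5·y_{n+1}] ⇒ (1 − 2/5z)y_{n+1} = (1 + 3/5z)y_n
  Hence R(z) = (1 + 3/5z)/(1 − 2/5z).

Need |R(x)|<1, x<0.
x=-1.69: |R|=0.0084
R=−1: 1+3/5x = −1+2/5x ⇒ -1/5x=2 ⇒ x=2/(-1/5)=-10.0000
Confirm numerically:
  x=-7.612: |R|=0.88192 <1
  x=-4.699: |R|=0.63182 <1
  x=-4.221: |R|=0.57008 <1
  x=-4.111: |R|=0.55461 <1
  x=-10.430: |R|=1.01663 >1
  x=-10.284: |R|=1.01111 >1
Stable set (-10.0000, 0).

(-10.0000,0); λ=-12 ⇒ h* = (10)/12 = 0.8333.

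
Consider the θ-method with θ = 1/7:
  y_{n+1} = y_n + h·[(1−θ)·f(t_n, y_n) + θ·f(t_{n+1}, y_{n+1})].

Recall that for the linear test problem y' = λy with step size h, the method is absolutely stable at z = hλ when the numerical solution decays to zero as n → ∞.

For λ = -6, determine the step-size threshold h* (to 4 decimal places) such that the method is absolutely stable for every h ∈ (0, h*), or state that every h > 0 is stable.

Set f=λy, z=hλ:
  y_{n+1} = y_n + z·[6/7·y_n + 1/7·y_{n+1}] ⇒ (1 − 1/7z)y_{n+1} = (1 + 6/7z)y_n
  Hence R(z) = (1 + 6/7z)/(1 − 1/7z).

Find x<0 with |R(x)|<1.
x=-0.95: |R|=0.1635
R=−1: 1+6/7x = −1+1/7x ⇒ -5/7x=2 ⇒ x=2/(-5/7)=-2.8000
Confirm numerically:
  x=-2.699: |R|=0.94793 <1
  x=-2.108: |R|=0.62011 <1
  x=-1.883: |R|=0.48385 <1
  x=-1.187: |R|=0.01490 <1
  x=-3.200: |R|=1.19608 >1
  x=-3.076: |R|=1.13696 >1
So |R|<1 on (-2.8000, 0).

(-2.8000,0); λ=-6 ⇒ h* = (14/5)/6 = 0.4667.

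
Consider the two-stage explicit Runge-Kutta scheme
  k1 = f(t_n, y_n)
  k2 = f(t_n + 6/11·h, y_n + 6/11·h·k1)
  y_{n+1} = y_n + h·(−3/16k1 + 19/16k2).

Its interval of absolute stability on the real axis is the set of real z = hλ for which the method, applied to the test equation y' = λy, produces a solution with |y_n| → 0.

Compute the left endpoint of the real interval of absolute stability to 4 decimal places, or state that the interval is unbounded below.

Test eqn y'=λy, z=hλ:
  k1=λy_n ⇒ h·k1=z·y_n;  k2=λ(1+6/11z)y_n ⇒ h·k2=z(1+6/11z)y_n
  y_{n+1}/y_n = 1 − 3/16z + 19/16z(1+6/11z) = 1 + z + 57/88z²
  ⇒ R(z) = 1 + z + 57/88z².

Solve |R(x)|<1 on ℝ⁻.
x=-1.26: |R|=0.7683
R=1: x+57/88x²=0 ⇒ x=−88/57=-1.5439; min R=1−1/(4·57/88)=0.6140>−1
Confirm numerically:
  x=-1.505: |R|=0.96212 <1
  x=-1.239: |R|=0.75534 <1
  x=-0.830: |R|=0.61622 <1
  x=-1.975: |R|=1.55154 >1
  x=-1.850: |R|=1.36685 >1
  x=-1.645: |R|=1.10777 >1
Interval (-1.5439, 0).

z* = -1.5439.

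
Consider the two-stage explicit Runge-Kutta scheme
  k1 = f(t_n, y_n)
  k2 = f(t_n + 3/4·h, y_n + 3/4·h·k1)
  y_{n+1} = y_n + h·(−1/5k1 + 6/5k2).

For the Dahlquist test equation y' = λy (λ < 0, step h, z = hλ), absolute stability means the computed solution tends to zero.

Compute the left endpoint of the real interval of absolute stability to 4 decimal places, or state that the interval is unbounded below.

Test eqn y'=λy, z=hλ:
  k1=λy_n ⇒ h·k1=z·y_n;  k2=λ(1+3/4z)y_n ⇒ h·k2=z(1+3/4z)y_n
  y_{n+1}/y_n = 1 − 1/5z + 6/5z(1+3/4z) = 1 + z + 9/10z²
  so R(z) = 1 + z + 9/10z².

Need |R(x)|<1, x<0.
x=-0.65: |R|=0.7303
R=1: x+9/10x²=0 ⇒ x=−10/9=-1.1111; min R=1−1/(4·9/10)=0.7222>−1
Confirm numerically:
  x=-0.693: |R|=0.73922 <1
  x=-0.554: |R|=0.72222 <1
  x=-0.548: |R|=0.72227 <1
  x=-1.351: |R|=1.29168 >1
  x=-1.191: |R|=1.08563 >1
  x=-1.140: |R|=1.02964 >1
So |R|<1 on (-1.1111, 0).

z* = -1.1111.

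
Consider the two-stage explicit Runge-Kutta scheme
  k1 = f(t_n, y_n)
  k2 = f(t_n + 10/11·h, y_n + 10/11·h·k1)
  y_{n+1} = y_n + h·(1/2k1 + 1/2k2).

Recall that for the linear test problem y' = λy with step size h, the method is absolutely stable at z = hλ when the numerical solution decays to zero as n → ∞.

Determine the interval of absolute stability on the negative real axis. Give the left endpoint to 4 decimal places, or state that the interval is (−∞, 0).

On y'=λy, z=hλ:
  k1=λy_n ⇒ h·k1=z·y_n;  k2=λ(1+10/11z)y_n ⇒ h·k2=z(1+10/11z)y_n
  y_{n+1}/y_n = 1 + 1/2z + 1/2z(1+10/11z) = 1 + z + 5/11z²
  ⇒ R(z) = 1 + z + 5/11z².

Need |R(x)|<1, x<0.
x=-1.71: |R|=0.6191
R=1: x+5/11x²=0 ⇒ x=−11/5=-2.2000; min R=1−1/(4·5/11)=0.4500>−1
Confirm numerically:
  x=-2.149: |R|=0.95018 <1
  x=-1.772: |R|=0.65527 <1
  x=-1.589: |R|=0.55869 <1
  x=-1.387: |R|=0.48744 <1
  x=-2.680: |R|=1.58473 >1
  x=-2.637: |R|=1.52380 >1
  x=-2.462: |R|=1.29320 >1
So |R|<1 on (-2.2000, 0).

(-2.2000, 0).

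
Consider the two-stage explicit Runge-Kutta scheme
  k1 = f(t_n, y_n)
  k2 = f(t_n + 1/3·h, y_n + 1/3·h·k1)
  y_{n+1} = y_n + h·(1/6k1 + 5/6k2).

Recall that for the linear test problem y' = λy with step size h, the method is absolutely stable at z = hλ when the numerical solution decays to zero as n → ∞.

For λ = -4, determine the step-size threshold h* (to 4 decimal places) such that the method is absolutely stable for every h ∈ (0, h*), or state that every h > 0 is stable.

(-3.6000,0); λ=-4 ⇒ h* = (18/5)/4 = 0.9000.

Test eqn y'=λy, z=hλ:
  k1=λy_n ⇒ h·k1=z·y_n;  k2=λ(1+1/3z)y_n ⇒ h·k2=z(1+1/3z)y_n
  y_{n+1}/y_n = 1 + 1/6z + 5/6z(1+1/3z) = 1 + z + 5/18z²
  Hence R(z) = 1 + z + 5/18z².

Boundary: |R(x)|=1, x<0.
x=-0.46: |R|=0.5988
R=1: x+5/18x²=0 ⇒ x=−18/5=-3.6000; min R=1−1/(4·5/18)=0.1000>−1
Confirm numerically:
  x=-3.455: |R|=0.86084 <1
  x=-3.334: |R|=0.75365 <1
  x=-3.039: |R|=0.52642 <1
  x=-4.197: |R|=1.69600 >1
  x=-3.845: |R|=1.26167 >1
  x=-3.622: |R|=1.02213 >1
Interval (-3.6000, 0).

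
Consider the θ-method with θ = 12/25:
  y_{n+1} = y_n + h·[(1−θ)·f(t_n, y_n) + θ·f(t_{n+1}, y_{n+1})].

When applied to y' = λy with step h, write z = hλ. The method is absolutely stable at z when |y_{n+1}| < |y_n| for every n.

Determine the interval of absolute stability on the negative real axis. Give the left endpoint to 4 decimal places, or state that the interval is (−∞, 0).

z∈(-50.0000,0).

With y'=λy (z=hλ):
  y_{n+1} = y_n + z·[13/25·y_n + 12/25·y_{n+1}] ⇒ (1 − 12/25z)y_{n+1} = (1 + 13/25z)y_n
  so R(z) = (1 + 13/25z)/(1 − 12/25z).

Need |R(x)|<1, x<0.
x=-0.77: |R|=0.4378
R=−1: 1+13/25x = −1+12/25x ⇒ -1/25x=2 ⇒ x=2/(-1/25)=-50.0000
Confirm numerically:
  x=-41.080: |R|=0.98278 <1
  x=-32.359: |R|=0.95732 <1
  x=-28.114: |R|=0.93960 <1
  x=-22.892: |R|=0.90955 <1
  x=-50.529: |R|=1.00084 >1
  x=-50.298: |R|=1.00047 >1
  x=-50.262: |R|=1.00042 >1
Interval (-50.0000, 0).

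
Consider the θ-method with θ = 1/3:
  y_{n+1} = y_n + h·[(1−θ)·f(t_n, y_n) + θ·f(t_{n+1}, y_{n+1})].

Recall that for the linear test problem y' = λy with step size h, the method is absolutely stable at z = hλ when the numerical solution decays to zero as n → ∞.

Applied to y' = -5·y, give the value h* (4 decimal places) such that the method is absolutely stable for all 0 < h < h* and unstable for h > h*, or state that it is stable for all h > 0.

(-6.0000,0); λ=-5 ⇒ h* = (6)/5 = 1.2000.

Test eqn y'=λy, z=hλ:
  y_{n+1} = y_n + z·[2/3·y_n + 1/3·y_{n+1}] ⇒ (1 − 1/3z)y_{n+1} = (1 + 2/3z)y_n
  so R(z) = (1 + 2/3z)/(1 − 1/3z).

Need |R(x)|<1, x<0.
x=-0.59: |R|=0.5070
R=−1: 1+2/3x = −1+1/3x ⇒ -1/3x=2 ⇒ x=2/(-1/3)=-6.0000
Confirm numerically:
  x=-4.110: |R|=0.73418 <1
  x=-2.949: |R|=0.48714 <1
  x=-2.579: |R|=0.38681 <1
  x=-6.346: |R|=1.03702 >1
  x=-6.079: |R|=1.00870 >1
  x=-6.058: |R|=1.00640 >1
So |R|<1 on (-6.0000, 0).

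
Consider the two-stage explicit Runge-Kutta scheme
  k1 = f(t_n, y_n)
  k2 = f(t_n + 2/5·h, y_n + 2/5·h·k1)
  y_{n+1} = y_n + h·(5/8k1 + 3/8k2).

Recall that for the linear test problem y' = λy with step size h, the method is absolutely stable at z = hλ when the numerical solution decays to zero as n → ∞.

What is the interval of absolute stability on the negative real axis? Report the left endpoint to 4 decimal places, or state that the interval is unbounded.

With y'=λy (z=hλ):
  k1=λy_n ⇒ h·k1=z·y_n;  k2=λ(1+2/5z)y_n ⇒ h·k2=z(1+2/5z)y_n
  y_{n+1}/y_n = 1 + 5/8z + 3/8z(1+2/5z) = 1 + z + 3/20z²
  ⇒ R(z) = 1 + z + 3/20z².

Find x<0 with |R(x)|<1.
x=-1.31: |R|=0.0526
R=1: x+3/20x²=0 ⇒ x=−20/3=-6.6667; min R=1−1/(4·3/20)=-0.6667>−1
Confirm numerically:
  x=-4.353: |R|=0.51071 <1
  x=-4.036: |R|=0.59261 <1
  x=-3.945: |R|=0.61055 <1
  x=-7.015: |R|=1.36653 >1
  x=-6.887: |R|=1.22762 >1
Interval (-6.6667, 0).

(-6.6667, 0).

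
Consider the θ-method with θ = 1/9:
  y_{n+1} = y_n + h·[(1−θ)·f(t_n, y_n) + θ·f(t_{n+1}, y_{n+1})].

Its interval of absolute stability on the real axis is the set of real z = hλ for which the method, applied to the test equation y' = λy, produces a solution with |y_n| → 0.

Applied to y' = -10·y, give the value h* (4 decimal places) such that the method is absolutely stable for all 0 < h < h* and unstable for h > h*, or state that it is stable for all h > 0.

(-2.5714,0); λ=-10 ⇒ h* = (18/7)/10 = 0.2571.

Test eqn y'=λy, z=hλ:
  y_{n+1} = y_n + z·[8/9·y_n + 1/9·y_{n+1}] ⇒ (1 − 1/9z)y_{n+1} = (1 + 8/9z)y_n
  so R(z) = (1 + 8/9z)/(1 − 1/9z).

Need |R(x)|<1, x<0.
x=-0.55: |R|=0.4817
R=−1: 1+8/9x = −1+1/9x ⇒ -7/9x=2 ⇒ x=2/(-7/9)=-2.5714
Confirm numerically:
  x=-2.446: |R|=0.92329 <1
  x=-1.722: |R|=0.44544 <1
  x=-1.321: |R|=0.15192 <1
  x=-1.210: |R|=0.06660 <1
  x=-3.157: |R|=1.33717 >1
  x=-2.758: |R|=1.11107 >1
Stable set (-2.5714, 0).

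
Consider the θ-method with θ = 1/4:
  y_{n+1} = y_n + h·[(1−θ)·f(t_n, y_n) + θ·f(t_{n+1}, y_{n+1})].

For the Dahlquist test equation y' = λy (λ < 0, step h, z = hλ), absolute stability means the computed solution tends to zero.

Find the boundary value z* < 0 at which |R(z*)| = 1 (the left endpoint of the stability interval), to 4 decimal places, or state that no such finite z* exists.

On y'=λy, z=hλ:
  y_{n+1} = y_n + z·[3/4·y_n + 1/4·y_{n+1}] ⇒ (1 − 1/4z)y_{n+1} = (1 + 3/4z)y_n
  Hence R(z) = (1 + 3/4z)/(1 − 1/4z).

Boundary: |R(x)|=1, x<0.
x=-1.06: |R|=0.1621
R=−1: 1+3/4x = −1+1/4x ⇒ -1/2x=2 ⇒ x=2/(-1/2)=-4.0000
Confirm numerically:
  x=-3.776: |R|=0.94239 <1
  x=-2.487: |R|=0.53353 <1
  x=-2.086: |R|=0.37102 <1
  x=-4.563: |R|=1.13150 >1
  x=-4.302: |R|=1.07275 >1
  x=-4.085: |R|=1.02103 >1
Stable set (-4.0000, 0).

left endpoint -4.0000.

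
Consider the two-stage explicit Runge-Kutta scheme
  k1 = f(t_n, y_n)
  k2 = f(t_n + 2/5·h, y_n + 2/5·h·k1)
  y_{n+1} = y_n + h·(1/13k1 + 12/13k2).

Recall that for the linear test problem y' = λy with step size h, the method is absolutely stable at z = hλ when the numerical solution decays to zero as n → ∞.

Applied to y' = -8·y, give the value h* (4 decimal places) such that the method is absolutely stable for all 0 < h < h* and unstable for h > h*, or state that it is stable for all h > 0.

(-2.7083,0); λ=-8 ⇒ h* = (65/24)/8 = 0.3385.

Set f=λy, z=hλ:
  k1=λy_n ⇒ h·k1=z·y_n;  k2=λ(1+2/5z)y_n ⇒ h·k2=z(1+2/5z)y_n
  y_{n+1}/y_n = 1 + 1/13z + 12/13z(1+2/5z) = 1 + z + 24/65z²
  so R(z) = 1 + z + 24/65z².

Need |R(x)|<1, x<0.
x=-1.17: |R|=0.3354
R=1: x+24/65x²=0 ⇒ x=−65/24=-2.7083; min R=1−1/(4·24/65)=0.3229>−1
Confirm numerically:
  x=-2.658: |R|=0.95060 <1
  x=-1.685: |R|=0.36333 <1
  x=-1.153: |R|=0.33786 <1
  x=-3.290: |R|=1.70659 >1
  x=-2.855: |R|=1.15461 >1
Interval (-2.7083, 0).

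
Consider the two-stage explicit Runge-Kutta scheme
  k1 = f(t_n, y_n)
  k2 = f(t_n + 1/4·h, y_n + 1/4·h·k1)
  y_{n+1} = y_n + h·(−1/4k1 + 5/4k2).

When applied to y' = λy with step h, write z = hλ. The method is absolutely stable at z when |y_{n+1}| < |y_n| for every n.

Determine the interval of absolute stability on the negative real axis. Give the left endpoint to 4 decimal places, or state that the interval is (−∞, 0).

On y'=λy, z=hλ:
  k1=λy_n ⇒ h·k1=z·y_n;  k2=λ(1+1/4z)y_n ⇒ h·k2=z(1+1/4z)y_n
  y_{n+1}/y_n = 1 − 1/4z + 5/4z(1+1/4z) = 1 + z + 5/16z²
  ⇒ R(z) = 1 + z + 5/16z².

Find x<0 with |R(x)|<1.
x=-0.58: |R|=0.5251
R=1: x+5/16x²=0 ⇒ x=−16/5=-3.2000; min R=1−1/(4·5/16)=0.2000>−1
Confirm numerically:
  x=-1.984: |R|=0.24608 <1
  x=-1.937: |R|=0.23549 <1
  x=-1.721: |R|=0.20458 <1
  x=-1.340: |R|=0.22112 <1
  x=-3.739: |R|=1.62979 >1
  x=-3.449: |R|=1.26838 >1
  x=-3.312: |R|=1.11592 >1
Interval (-3.2000, 0).

z∈(-3.2000,0).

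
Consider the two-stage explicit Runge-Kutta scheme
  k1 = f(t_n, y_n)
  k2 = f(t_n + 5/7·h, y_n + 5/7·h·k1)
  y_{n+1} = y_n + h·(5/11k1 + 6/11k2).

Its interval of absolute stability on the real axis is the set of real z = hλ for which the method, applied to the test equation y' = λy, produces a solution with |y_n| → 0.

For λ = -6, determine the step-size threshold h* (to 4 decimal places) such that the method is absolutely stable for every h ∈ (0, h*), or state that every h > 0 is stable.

(-2.5667,0); λ=-6 ⇒ h* = (77/30)/6 = 0.4278.

Set f=λy, z=hλ:
  k1=λy_n ⇒ h·k1=z·y_n;  k2=λ(1+5/7z)y_n ⇒ h·k2=z(1+5/7z)y_n
  y_{n+1}/y_n = 1 + 5/11z + 6/11z(1+5/7z) = 1 + z + 30/77z²
  ⇒ R(z) = 1 + z + 30/77z².

Need |R(x)|<1, x<0.
x=-0.92: |R|=0.4098
R=1: x+30/77x²=0 ⇒ x=−77/30=-2.5667; min R=1−1/(4·30/77)=0.3583>−1
Confirm numerically:
  x=-2.166: |R|=0.66188 <1
  x=-1.925: |R|=0.51875 <1
  x=-1.643: |R|=0.40873 <1
  x=-3.121: |R|=1.67405 >1
  x=-3.024: |R|=1.53882 >1
Stable set (-2.5667, 0).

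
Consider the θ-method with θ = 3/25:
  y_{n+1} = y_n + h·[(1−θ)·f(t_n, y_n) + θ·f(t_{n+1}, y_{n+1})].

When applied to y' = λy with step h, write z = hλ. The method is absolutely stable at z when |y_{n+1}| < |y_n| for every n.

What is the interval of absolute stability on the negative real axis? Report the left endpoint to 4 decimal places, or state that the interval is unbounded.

On y'=λy, z=hλ:
  y_{n+1} = y_n + z·[22/25·y_n + 3/25·y_{n+1}] ⇒ (1 − 3/25z)y_{n+1} = (1 + 22/25z)y_n
  ⇒ R(z) = (1 + 22/25z)/(1 − 3/25z).

Boundary: |R(x)|=1, x<0.
x=-0.36: |R|=0.6549
R=−1: 1+22/25x = −1+3/25x ⇒ -19/25x=2 ⇒ x=2/(-19/25)=-2.6316
Confirm numerically:
  x=-2.434: |R|=0.88378 <1
  x=-1.983: |R|=0.60183 <1
  x=-1.906: |R|=0.55121 <1
  x=-1.671: |R|=0.39190 <1
  x=-3.030: |R|=1.22206 >1
  x=-2.756: |R|=1.07106 >1
  x=-2.698: |R|=1.03813 >1
So |R|<1 on (-2.6316, 0).

(-2.6316, 0).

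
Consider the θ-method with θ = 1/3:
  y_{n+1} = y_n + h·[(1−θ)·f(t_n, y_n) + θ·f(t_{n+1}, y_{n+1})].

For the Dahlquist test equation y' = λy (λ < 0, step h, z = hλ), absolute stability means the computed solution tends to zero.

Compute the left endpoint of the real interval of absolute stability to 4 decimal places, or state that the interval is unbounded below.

With y'=λy (z=hλ):
  y_{n+1} = y_n + z·[2/3·y_n + 1/3·y_{n+1}] ⇒ (1 − 1/3z)y_{n+1} = (1 + 2/3z)y_n
  so R(z) = (1 + 2/3z)/(1 − 1/3z).

Find x<0 with |R(x)|<1.
x=-1.39: |R|=0.0501
R=−1: 1+2/3x = −1+1/3x ⇒ -1/3x=2 ⇒ x=2/(-1/3)=-6.0000
Confirm numerically:
  x=-5.948: |R|=0.99419 <1
  x=-4.288: |R|=0.76509 <1
  x=-4.272: |R|=0.76238 <1
  x=-3.564: |R|=0.62888 <1
  x=-6.569: |R|=1.05946 >1
  x=-6.386: |R|=1.04113 >1
  x=-6.065: |R|=1.00717 >1
Stable set (-6.0000, 0).

left endpoint -6.0000.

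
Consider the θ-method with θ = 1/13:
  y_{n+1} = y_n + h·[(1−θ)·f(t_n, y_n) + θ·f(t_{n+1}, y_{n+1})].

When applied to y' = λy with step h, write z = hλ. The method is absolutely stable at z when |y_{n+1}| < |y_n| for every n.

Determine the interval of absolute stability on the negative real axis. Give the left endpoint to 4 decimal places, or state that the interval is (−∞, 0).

On y'=λy, z=hλ:
  y_{n+1} = y_n + z·[12/13·y_n + 1/13·y_{n+1}] ⇒ (1 − 1/13z)y_{n+1} = (1 + 12/13z)y_n
  Hence R(z) = (1 + 12/13z)/(1 − 1/13z).

Boundary: |R(x)|=1, x<0.
x=-0.33: |R|=0.6782
R=−1: 1+12/13x = −1+1/13x ⇒ -11/13x=2 ⇒ x=2/(-11/13)=-2.3636
Confirm numerically:
  x=-1.174: |R|=0.07676 <1
  x=-1.056: |R|=0.02334 <1
  x=-0.985: |R|=0.08438 <1
  x=-2.930: |R|=1.39109 >1
  x=-2.523: |R|=1.11293 >1
So |R|<1 on (-2.3636, 0).

z∈(-2.3636,0).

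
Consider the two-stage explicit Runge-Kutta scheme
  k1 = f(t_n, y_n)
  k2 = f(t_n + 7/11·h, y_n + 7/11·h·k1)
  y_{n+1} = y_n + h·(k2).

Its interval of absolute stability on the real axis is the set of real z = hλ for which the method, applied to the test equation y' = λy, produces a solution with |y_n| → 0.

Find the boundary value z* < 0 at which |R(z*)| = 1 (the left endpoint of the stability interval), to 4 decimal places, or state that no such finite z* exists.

With y'=λy (z=hλ):
  k1=λy_n ⇒ h·k1=z·y_n;  k2=λ(1+7/11z)y_n ⇒ h·k2=z(1+7/11z)y_n
  y_{n+1}/y_n = 1 + z(1+7/11z) = 1 + z + 7/11z²
  so R(z) = 1 + z + 7/11z².

Need |R(x)|<1, x<0.
x=-1.8: |R|=1.2618
R=1: x+7/11x²=0 ⇒ x=−11/7=-1.5714; min R=1−1/(4·7/11)=0.6071>−1
Confirm numerically:
  x=-1.375: |R|=0.82812 <1
  x=-1.255: |R|=0.74729 <1
  x=-0.693: |R|=0.61261 <1
  x=-0.669: |R|=0.61581 <1
  x=-1.901: |R|=1.39869 >1
  x=-1.643: |R|=1.07483 >1
Interval (-1.5714, 0).

z* = -1.5714.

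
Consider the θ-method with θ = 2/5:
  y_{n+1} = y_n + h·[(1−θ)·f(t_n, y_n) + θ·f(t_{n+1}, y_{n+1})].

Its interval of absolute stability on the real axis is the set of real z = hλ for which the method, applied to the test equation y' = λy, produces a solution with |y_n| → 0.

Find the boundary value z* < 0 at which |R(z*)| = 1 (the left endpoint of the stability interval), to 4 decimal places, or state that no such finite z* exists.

z* = -10.0000.

Test eqn y'=λy, z=hλ:
  y_{n+1} = y_n + z·[3/5·y_n + 2/5·y_{n+1}] ⇒ (1 − 2/5z)y_{n+1} = (1 + 3/5z)y_n
  ⇒ R(z) = (1 + 3/5z)/(1 − 2/5z).

Solve |R(x)|<1 on ℝ⁻.
x=-0.59: |R|=0.5227
R=−1: 1+3/5x = −1+2/5x ⇒ -1/5x=2 ⇒ x=2/(-1/5)=-10.0000
Confirm numerically:
  x=-8.756: |R|=0.94474 <1
  x=-7.587: |R|=0.88039 <1
  x=-5.091: |R|=0.67666 <1
  x=-10.542: |R|=1.02078 >1
  x=-10.348: |R|=1.01354 >1
  x=-10.337: |R|=1.01313 >1
Stable set (-10.0000, 0).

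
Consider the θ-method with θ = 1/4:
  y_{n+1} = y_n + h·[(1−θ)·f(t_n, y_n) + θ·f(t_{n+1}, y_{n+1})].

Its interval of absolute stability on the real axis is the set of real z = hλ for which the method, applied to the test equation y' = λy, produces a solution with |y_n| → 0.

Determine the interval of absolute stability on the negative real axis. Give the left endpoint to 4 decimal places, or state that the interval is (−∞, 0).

(-4.0000, 0).

Set f=λy, z=hλ:
  y_{n+1} = y_n + z·[3/4·y_n + 1/4·y_{n+1}] ⇒ (1 − 1/4z)y_{n+1} = (1 + 3/4z)y_n
  R(z) = (1 + 3/4z)/(1 − 1/4z).

Find x<0 with |R(x)|<1.
x=-1.23: |R|=0.0593
R=−1: 1+3/4x = −1+1/4x ⇒ -1/2x=2 ⇒ x=2/(-1/2)=-4.0000
Confirm numerically:
  x=-3.478: |R|=0.86039 <1
  x=-3.226: |R|=0.78577 <1
  x=-2.976: |R|=0.70642 <1
  x=-4.253: |R|=1.06131 >1
  x=-4.040: |R|=1.00995 >1
  x=-4.024: |R|=1.00598 >1
Stable set (-4.0000, 0).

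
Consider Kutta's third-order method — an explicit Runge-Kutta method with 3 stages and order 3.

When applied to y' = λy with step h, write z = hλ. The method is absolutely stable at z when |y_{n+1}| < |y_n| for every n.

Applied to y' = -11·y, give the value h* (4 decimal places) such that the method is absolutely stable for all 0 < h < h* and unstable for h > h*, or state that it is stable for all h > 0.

(-2.5127,0); λ=-11 ⇒ h* = 0.2284.

On y'=λy, z=hλ:
  order 3, 3-stage ⇒ R(z)=1+z+z^2/2+z^3/6
  (e.g. R(-1.65)=-0.03744, |R|=0.03744)

Boundary: |R(x)|=1, x<0.
x=-1.65: |R|=0.0374
|R(-1.62)|=0.0164 |R(-1.49)|=0.0687 |R(-1.34)|=0.1568
Bisect:
  x_lo=-3.0342 |R|=2.0866  x_hi=-0.1981 |R|=0.8202
  mid=-1.61614 |R|=0.01372 →hi
  mid=-2.32516 |R|=0.71708 →hi
  mid=-2.67966 |R|=1.29630 →lo
  mid=-2.50241 |R|=0.98309 →hi
  mid=-2.59104 |R|=1.13344 →lo
  mid=-2.54672 |R|=1.05675 →lo
  mid=-2.52457 |R|=1.01954 →lo
  mid=-2.51349 |R|=1.00122 →lo
  ...
  [-2.51280,-2.51262] ⇒ x*=-2.5127
Stable set (-2.5127, 0).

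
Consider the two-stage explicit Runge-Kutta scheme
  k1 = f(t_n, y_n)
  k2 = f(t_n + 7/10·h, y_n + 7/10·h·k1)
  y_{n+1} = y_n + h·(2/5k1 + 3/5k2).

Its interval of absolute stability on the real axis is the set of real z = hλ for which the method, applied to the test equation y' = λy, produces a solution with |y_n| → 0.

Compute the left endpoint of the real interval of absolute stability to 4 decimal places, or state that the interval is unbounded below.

On y'=λy, z=hλ:
  k1=λy_n ⇒ h·k1=z·y_n;  k2=λ(1+7/10z)y_n ⇒ h·k2=z(1+7/10z)y_n
  y_{n+1}/y_n = 1 + 2/5z + 3/5z(1+7/10z) = 1 + z + 21/50z²
  ⇒ R(z) = 1 + z + 21/50z².

Solve |R(x)|<1 on ℝ⁻.
x=-0.58: |R|=0.5613
R=1: x+21/50x²=0 ⇒ x=−50/21=-2.3810; min R=1−1/(4·21/50)=0.4048>−1
Confirm numerically:
  x=-2.087: |R|=0.74234 <1
  x=-1.681: |R|=0.50582 <1
  x=-1.602: |R|=0.47589 <1
  x=-2.932: |R|=1.67858 >1
  x=-2.882: |R|=1.60649 >1
So |R|<1 on (-2.3810, 0).

left endpoint -2.3810.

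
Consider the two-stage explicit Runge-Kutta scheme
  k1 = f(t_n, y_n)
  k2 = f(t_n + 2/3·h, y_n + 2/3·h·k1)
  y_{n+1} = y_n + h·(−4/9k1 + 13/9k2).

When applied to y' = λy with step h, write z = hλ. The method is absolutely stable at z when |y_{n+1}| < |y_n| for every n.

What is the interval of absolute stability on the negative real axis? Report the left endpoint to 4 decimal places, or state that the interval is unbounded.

(-1.0385, 0).

On y'=λy, z=hλ:
  k1=λy_n ⇒ h·k1=z·y_n;  k2=λ(1+2/3z)y_n ⇒ h·k2=z(1+2/3z)y_n
  y_{n+1}/y_n = 1 − 4/9z + 13/9z(1+2/3z) = 1 + z + 26/27z²
  ⇒ R(z) = 1 + z + 26/27z².

Boundary: |R(x)|=1, x<0.
x=-0.84: |R|=0.8395
R=1: x+26/27x²=0 ⇒ x=−27/26=-1.0385; min R=1−1/(4·26/27)=0.7404>−1
Confirm numerically:
  x=-0.798: |R|=0.81522 <1
  x=-0.773: |R|=0.80240 <1
  x=-0.573: |R|=0.74317 <1
  x=-0.548: |R|=0.74118 <1
  x=-1.274: |R|=1.28896 >1
  x=-1.249: |R|=1.25322 >1
  x=-1.211: |R|=1.20121 >1
So |R|<1 on (-1.0385, 0).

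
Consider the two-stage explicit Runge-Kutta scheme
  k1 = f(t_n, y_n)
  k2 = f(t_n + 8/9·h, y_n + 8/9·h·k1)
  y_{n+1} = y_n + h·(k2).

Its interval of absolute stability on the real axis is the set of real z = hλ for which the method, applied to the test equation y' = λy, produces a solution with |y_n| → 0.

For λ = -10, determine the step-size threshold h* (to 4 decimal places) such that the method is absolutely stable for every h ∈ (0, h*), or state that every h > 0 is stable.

(-1.1250,0); λ=-10 ⇒ h* = (9/8)/10 = 0.1125.

On y'=λy, z=hλ:
  k1=λy_n ⇒ h·k1=z·y_n;  k2=λ(1+8/9z)y_n ⇒ h·k2=z(1+8/9z)y_n
  y_{n+1}/y_n = 1 + z(1+8/9z) = 1 + z + 8/9z²
  so R(z) = 1 + z + 8/9z².

Find x<0 with |R(x)|<1.
x=-0.34: |R|=0.7628
R=1: x+8/9x²=0 ⇒ x=−9/8=-1.1250; min R=1−1/(4·8/9)=0.7188>−1
Confirm numerically:
  x=-1.037: |R|=0.91888 <1
  x=-1.008: |R|=0.89517 <1
  x=-0.798: |R|=0.76805 <1
  x=-0.668: |R|=0.72864 <1
  x=-1.612: |R|=1.69782 >1
  x=-1.480: |R|=1.46702 >1
  x=-1.272: |R|=1.16621 >1
Stable set (-1.1250, 0).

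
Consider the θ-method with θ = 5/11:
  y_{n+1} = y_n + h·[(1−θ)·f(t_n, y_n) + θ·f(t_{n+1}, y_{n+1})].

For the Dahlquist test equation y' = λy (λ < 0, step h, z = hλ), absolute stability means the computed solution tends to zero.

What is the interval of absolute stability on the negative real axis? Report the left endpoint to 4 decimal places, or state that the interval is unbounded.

With y'=λy (z=hλ):
  y_{n+1} = y_n + z·[6/11·y_n + 5/11·y_{n+1}] ⇒ (1 − 5/11z)y_{n+1} = (1 + 6/11z)y_n
  Hence R(z) = (1 + 6/11z)/(1 − 5/11z).

Solve |R(x)|<1 on ℝ⁻.
x=-0.53: |R|=0.5729
R=−1: 1+6/11x = −1+5/11x ⇒ -1/11x=2 ⇒ x=2/(-1/11)=-22.0000
Confirm numerically:
  x=-20.269: |R|=0.98459 <1
  x=-15.450: |R|=0.92578 <1
  x=-14.355: |R|=0.90764 <1
  x=-10.685: |R|=0.82437 <1
  x=-22.488: |R|=1.00395 >1
  x=-22.332: |R|=1.00271 >1
So |R|<1 on (-22.0000, 0).

z∈(-22.0000,0).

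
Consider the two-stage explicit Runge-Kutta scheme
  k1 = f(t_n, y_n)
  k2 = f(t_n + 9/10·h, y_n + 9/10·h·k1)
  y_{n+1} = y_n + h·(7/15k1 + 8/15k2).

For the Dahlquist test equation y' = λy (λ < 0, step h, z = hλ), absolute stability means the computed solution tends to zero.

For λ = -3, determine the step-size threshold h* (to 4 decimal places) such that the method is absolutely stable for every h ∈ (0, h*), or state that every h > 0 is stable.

Test eqn y'=λy, z=hλ:
  k1=λy_n ⇒ h·k1=z·y_n;  k2=λ(1+9/10z)y_n ⇒ h·k2=z(1+9/10z)y_n
  y_{n+1}/y_n = 1 + 7/15z + 8/15z(1+9/10z) = 1 + z + 12/25z²
  ⇒ R(z) = 1 + z + 12/25z².

Find x<0 with |R(x)|<1.
x=-0.63: |R|=0.5605
R=1: x+12/25x²=0 ⇒ x=−25/12=-2.0833; min R=1−1/(4·12/25)=0.4792>−1
Confirm numerically:
  x=-1.452: |R|=0.55999 <1
  x=-1.267: |R|=0.50354 <1
  x=-1.158: |R|=0.48566 <1
  x=-1.073: |R|=0.47964 <1
  x=-2.564: |R|=1.59157 >1
  x=-2.493: |R|=1.49022 >1
  x=-2.161: |R|=1.08056 >1
So |R|<1 on (-2.0833, 0).

(-2.0833,0); λ=-3 ⇒ h* = (25/12)/3 = 0.6944.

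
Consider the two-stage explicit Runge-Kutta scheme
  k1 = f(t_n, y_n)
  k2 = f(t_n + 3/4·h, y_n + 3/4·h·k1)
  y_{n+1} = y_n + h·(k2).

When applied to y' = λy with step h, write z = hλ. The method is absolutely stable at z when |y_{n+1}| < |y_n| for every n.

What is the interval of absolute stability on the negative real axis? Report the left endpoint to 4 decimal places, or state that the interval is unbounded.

(-1.3333, 0).

With y'=λy (z=hλ):
  k1=λy_n ⇒ h·k1=z·y_n;  k2=λ(1+3/4z)y_n ⇒ h·k2=z(1+3/4z)y_n
  y_{n+1}/y_n = 1 + z(1+3/4z) = 1 + z + 3/4z²
  ⇒ R(z) = 1 + z + 3/4z².

Solve |R(x)|<1 on ℝ⁻.
x=-1.76: |R|=1.5632
R=1: x+3/4x²=0 ⇒ x=−4/3=-1.3333; min R=1−1/(4·3/4)=0.6667>−1
Confirm numerically:
  x=-1.152: |R|=0.84333 <1
  x=-1.004: |R|=0.75201 <1
  x=-0.920: |R|=0.71480 <1
  x=-1.907: |R|=1.82049 >1
  x=-1.727: |R|=1.50990 >1
  x=-1.539: |R|=1.23739 >1
Interval (-1.3333, 0).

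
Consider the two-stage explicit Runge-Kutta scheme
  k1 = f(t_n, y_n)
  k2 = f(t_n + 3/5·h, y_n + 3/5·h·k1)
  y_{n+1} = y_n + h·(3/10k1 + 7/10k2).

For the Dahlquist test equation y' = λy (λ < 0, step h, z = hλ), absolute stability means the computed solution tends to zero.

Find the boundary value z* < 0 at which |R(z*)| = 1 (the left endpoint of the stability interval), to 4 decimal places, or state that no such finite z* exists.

z* = -2.3810.

Set f=λy, z=hλ:
  k1=λy_n ⇒ h·k1=z·y_n;  k2=λ(1+3/5z)y_n ⇒ h·k2=z(1+3/5z)y_n
  y_{n+1}/y_n = 1 + 3/10z + 7/10z(1+3/5z) = 1 + z + 21/50z²
  Hence R(z) = 1 + z + 21/50z².

Solve |R(x)|<1 on ℝ⁻.
x=-1.44: |R|=0.4309
R=1: x+21/50x²=0 ⇒ x=−50/21=-2.3810; min R=1−1/(4·21/50)=0.4048>−1
Confirm numerically:
  x=-2.198: |R|=0.83111 <1
  x=-2.038: |R|=0.70645 <1
  x=-1.954: |R|=0.64961 <1
  x=-2.722: |R|=1.38990 >1
  x=-2.682: |R|=1.33911 >1
Stable set (-2.3810, 0).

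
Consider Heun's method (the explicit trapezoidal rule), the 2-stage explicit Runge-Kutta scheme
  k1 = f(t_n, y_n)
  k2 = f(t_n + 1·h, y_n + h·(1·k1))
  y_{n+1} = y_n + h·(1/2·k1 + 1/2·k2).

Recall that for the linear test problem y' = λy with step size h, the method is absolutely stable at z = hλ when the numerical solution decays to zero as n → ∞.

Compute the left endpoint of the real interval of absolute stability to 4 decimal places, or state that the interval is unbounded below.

left endpoint -2.0000.

Test eqn y'=λy, z=hλ:
  order 2, 2-stage ⇒ R(z)=1+z+z^2/2
  (e.g. R(-0.46)=0.64580, |R|=0.64580)

Find x<0 with |R(x)|<1.
x=-0.46: |R|=0.6458
|R(-2.13)|=1.1384 |R(-1.59)|=0.6741 |R(-1.14)|=0.5098
Bisect:
  x_lo=-2.8952 |R|=2.2959  x_hi=-0.3799 |R|=0.6923
  mid=-1.63754 |R|=0.70323 →hi
  mid=-2.26637 |R|=1.30185 →lo
  mid=-1.95195 |R|=0.95311 →hi
  mid=-2.10916 |R|=1.11512 →lo
  mid=-2.03056 |R|=1.03102 →lo
  mid=-1.99125 |R|=0.99129 →hi
  mid=-2.01091 |R|=1.01097 →lo
  ...
  [-2.00001,-1.99985] ⇒ x*=-2.0000
Interval (-2.0000, 0).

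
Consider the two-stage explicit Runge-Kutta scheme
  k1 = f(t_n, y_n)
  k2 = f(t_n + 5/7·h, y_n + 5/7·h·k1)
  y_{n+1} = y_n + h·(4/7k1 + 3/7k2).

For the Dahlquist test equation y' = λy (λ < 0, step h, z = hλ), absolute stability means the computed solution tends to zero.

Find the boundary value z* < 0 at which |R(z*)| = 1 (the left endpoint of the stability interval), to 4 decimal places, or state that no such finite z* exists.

Set f=λy, z=hλ:
  k1=λy_n ⇒ h·k1=z·y_n;  k2=λ(1+5/7z)y_n ⇒ h·k2=z(1+5/7z)y_n
  y_{n+1}/y_n = 1 + 4/7z + 3/7z(1+5/7z) = 1 + z + 15/49z²
  ⇒ R(z) = 1 + z + 15/49z².

Need |R(x)|<1, x<0.
x=-1.67: |R|=0.1837
R=1: x+15/49x²=0 ⇒ x=−49/15=-3.2667; min R=1−1/(4·15/49)=0.1833>−1
Confirm numerically:
  x=-2.964: |R|=0.72538 <1
  x=-2.946: |R|=0.71081 <1
  x=-2.111: |R|=0.25318 <1
  x=-1.737: |R|=0.18662 <1
  x=-3.618: |R|=1.38912 >1
  x=-3.573: |R|=1.33506 >1
Stable set (-3.2667, 0).

left endpoint -3.2667.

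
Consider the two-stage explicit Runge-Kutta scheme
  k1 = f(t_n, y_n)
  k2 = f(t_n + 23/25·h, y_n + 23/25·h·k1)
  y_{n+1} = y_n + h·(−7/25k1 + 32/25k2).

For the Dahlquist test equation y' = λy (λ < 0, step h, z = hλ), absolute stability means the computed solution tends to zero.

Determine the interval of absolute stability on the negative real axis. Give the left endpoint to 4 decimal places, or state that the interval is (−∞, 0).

On y'=λy, z=hλ:
  k1=λy_n ⇒ h·k1=z·y_n;  k2=λ(1+23/25z)y_n ⇒ h·k2=z(1+23/25z)y_n
  y_{n+1}/y_n = 1 − 7/25z + 32/25z(1+23/25z) = 1 + z + 736/625z²
  R(z) = 1 + z + 736/625z².

Find x<0 with |R(x)|<1.
x=-0.8: |R|=0.9537
R=1: x+736/625x²=0 ⇒ x=−625/736=-0.8492; min R=1−1/(4·736/625)=0.7877>−1
Confirm numerically:
  x=-0.672: |R|=0.85979 <1
  x=-0.463: |R|=0.78944 <1
  x=-0.342: |R|=0.79574 <1
  x=-1.330: |R|=1.75306 >1
  x=-1.263: |R|=1.61547 >1
  x=-0.937: |R|=1.09690 >1
Stable set (-0.8492, 0).

(-0.8492, 0).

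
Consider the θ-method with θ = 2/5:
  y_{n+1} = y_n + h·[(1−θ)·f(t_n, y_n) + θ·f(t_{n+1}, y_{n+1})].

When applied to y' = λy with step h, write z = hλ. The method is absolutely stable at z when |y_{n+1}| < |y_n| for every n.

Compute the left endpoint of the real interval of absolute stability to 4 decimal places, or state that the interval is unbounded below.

Test eqn y'=λy, z=hλ:
  y_{n+1} = y_n + z·[3/5·y_n + 2/5·y_{n+1}] ⇒ (1 − 2/5z)y_{n+1} = (1 + 3/5z)y_n
  R(z) = (1 + 3/5z)/(1 − 2/5z).

Need |R(x)|<1, x<0.
x=-1.3: |R|=0.1447
R=−1: 1+3/5x = −1+2/5x ⇒ -1/5x=2 ⇒ x=2/(-1/5)=-10.0000
Confirm numerically:
  x=-9.447: |R|=0.97686 <1
  x=-9.402: |R|=0.97488 <1
  x=-7.795: |R|=0.89291 <1
  x=-6.031: |R|=0.76738 <1
  x=-10.124: |R|=1.00491 >1
  x=-10.041: |R|=1.00163 >1
Stable set (-10.0000, 0).

left endpoint -10.0000.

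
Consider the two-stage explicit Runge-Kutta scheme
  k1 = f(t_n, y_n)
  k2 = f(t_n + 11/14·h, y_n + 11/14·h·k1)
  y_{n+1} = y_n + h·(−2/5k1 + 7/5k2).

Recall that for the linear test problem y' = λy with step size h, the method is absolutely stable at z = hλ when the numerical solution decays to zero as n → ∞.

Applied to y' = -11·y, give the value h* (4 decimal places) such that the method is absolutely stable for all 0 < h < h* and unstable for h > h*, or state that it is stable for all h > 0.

(-0.9091,0); λ=-11 ⇒ h* = (10/11)/11 = 0.0826.

With y'=λy (z=hλ):
  k1=λy_n ⇒ h·k1=z·y_n;  k2=λ(1+11/14z)y_n ⇒ h·k2=z(1+11/14z)y_n
  y_{n+1}/y_n = 1 − 2/5z + 7/5z(1+11/14z) = 1 + z + 11/10z²
  so R(z) = 1 + z + 11/10z².

Find x<0 with |R(x)|<1.
x=-1.7: |R|=2.4790
R=1: x+11/10x²=0 ⇒ x=−10/11=-0.9091; min R=1−1/(4·11/10)=0.7727>−1
Confirm numerically:
  x=-0.806: |R|=0.90860 <1
  x=-0.795: |R|=0.90023 <1
  x=-0.500: |R|=0.77500 <1
  x=-0.418: |R|=0.77420 <1
  x=-1.502: |R|=1.97960 >1
  x=-1.303: |R|=1.56459 >1
  x=-1.283: |R|=1.52770 >1
So |R|<1 on (-0.9091, 0).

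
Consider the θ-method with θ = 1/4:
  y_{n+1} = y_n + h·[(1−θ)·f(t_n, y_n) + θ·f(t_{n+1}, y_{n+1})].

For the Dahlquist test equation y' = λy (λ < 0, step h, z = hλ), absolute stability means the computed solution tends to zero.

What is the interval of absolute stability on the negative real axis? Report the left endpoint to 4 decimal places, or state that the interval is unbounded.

(-4.0000, 0).

Set f=λy, z=hλ:
  y_{n+1} = y_n + z·[3/4·y_n + 1/4·y_{n+1}] ⇒ (1 − 1/4z)y_{n+1} = (1 + 3/4z)y_n
  ⇒ R(z) = (1 + 3/4z)/(1 − 1/4z).

Solve |R(x)|<1 on ℝ⁻.
x=-0.48: |R|=0.5714
R=−1: 1+3/4x = −1+1/4x ⇒ -1/2x=2 ⇒ x=2/(-1/2)=-4.0000
Confirm numerically:
  x=-3.757: |R|=0.93735 <1
  x=-3.412: |R|=0.84134 <1
  x=-3.051: |R|=0.73082 <1
  x=-2.054: |R|=0.35712 <1
  x=-4.343: |R|=1.08222 >1
  x=-4.259: |R|=1.06272 >1
  x=-4.183: |R|=1.04473 >1
So |R|<1 on (-4.0000, 0).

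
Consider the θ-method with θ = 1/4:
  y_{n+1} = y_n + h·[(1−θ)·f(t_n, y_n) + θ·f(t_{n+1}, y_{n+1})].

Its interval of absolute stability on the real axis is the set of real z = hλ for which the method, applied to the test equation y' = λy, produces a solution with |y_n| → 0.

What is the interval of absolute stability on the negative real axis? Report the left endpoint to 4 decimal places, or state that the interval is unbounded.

z∈(-4.0000,0).

With y'=λy (z=hλ):
  y_{n+1} = y_n + z·[3/4·y_n + 1/4·y_{n+1}] ⇒ (1 − 1/4z)y_{n+1} = (1 + 3/4z)y_n
  R(z) = (1 + 3/4z)/(1 − 1/4z).

Find x<0 with |R(x)|<1.
x=-1.04: |R|=0.1746
R=−1: 1+3/4x = −1+1/4x ⇒ -1/2x=2 ⇒ x=2/(-1/2)=-4.0000
Confirm numerically:
  x=-3.062: |R|=0.73435 <1
  x=-3.056: |R|=0.73243 <1
  x=-2.052: |R|=0.35625 <1
  x=-4.559: |R|=1.13062 >1
  x=-4.244: |R|=1.05919 >1
  x=-4.209: |R|=1.05092 >1
So |R|<1 on (-4.0000, 0).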